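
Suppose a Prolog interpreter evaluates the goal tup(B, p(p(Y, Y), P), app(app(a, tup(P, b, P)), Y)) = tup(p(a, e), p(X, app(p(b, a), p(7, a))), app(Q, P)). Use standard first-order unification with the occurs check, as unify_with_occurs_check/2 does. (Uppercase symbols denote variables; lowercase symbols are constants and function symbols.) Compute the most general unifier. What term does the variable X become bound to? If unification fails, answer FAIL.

Decompose tup/3: B = p(a, e),  p(p(Y, Y), P) = p(X, app(p(b, a), p(7, a))),  app(app(a, tup(P, b, P)), Y) = app(Q, P).
Bind B := p(a, e); no other remaining equation mentions B.
Decompose p/2: p(Y, Y) = X,  P = app(p(b, a), p(7, a)).
Bind X := p(Y, Y); no other remaining equation mentions X.
Bind P := app(p(b, a), p(7, a)); substituting into the remaining equation gives: app(app(a, tup(app(p(b, a), p(7, a)), b, app(p(b, a), p(7, a)))), Y) = app(Q, app(p(b, a), p(7, a))).
Decompose app/2: app(a, tup(app(p(b, a), p(7, a)), b, app(p(b, a), p(7, a)))) = Q,  Y = app(p(b, a), p(7, a)).
Bind Q := app(a, tup(app(p(b, a), p(7, a)), b, app(p(b, a), p(7, a)))); no other remaining equation mentions Q.
Bind Y := app(p(b, a), p(7, a)). Substituting into the earlier binding gives X := p(app(p(b, a), p(7, a)), app(p(b, a), p(7, a))).
MGU = { B = p(a, e), X = p(app(p(b, a), p(7, a)), app(p(b, a), p(7, a))), P = app(p(b, a), p(7, a)), Q = app(a, tup(app(p(b, a), p(7, a)), b, app(p(b, a), p(7, a)))), Y = app(p(b, a), p(7, a)) }, so X = p(app(p(b, a), p(7, a)), app(p(b, a), p(7, a))).

p(app(p(b, a), p(7, a)), app(p(b, a), p(7, a)))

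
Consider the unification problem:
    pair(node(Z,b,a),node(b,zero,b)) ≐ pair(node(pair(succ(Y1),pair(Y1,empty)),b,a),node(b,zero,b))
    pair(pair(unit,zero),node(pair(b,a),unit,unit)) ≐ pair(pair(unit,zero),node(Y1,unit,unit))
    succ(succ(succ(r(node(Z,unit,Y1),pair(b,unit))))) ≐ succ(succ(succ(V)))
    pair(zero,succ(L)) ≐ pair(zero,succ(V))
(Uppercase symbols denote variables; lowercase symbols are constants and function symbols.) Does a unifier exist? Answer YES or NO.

YES

Decompose pair/2: node(Z,b,a) ≐ node(pair(succ(Y1),pair(Y1,empty)),b,a),  node(b,zero,b) ≐ node(b,zero,b).
Decompose node/3: Z ≐ pair(succ(Y1),pair(Y1,empty)),  b ≐ b,  a ≐ a.
Bind Z := pair(succ(Y1),pair(Y1,empty)); substituting into the one remaining equation that mentions Z gives: succ(succ(succ(r(node(pair(succ(Y1),pair(Y1,empty)),unit,Y1),pair(b,unit))))) ≐ succ(succ(succ(V))).
Delete trivial equation b ≐ b.
Delete trivial equation a ≐ a.
Delete trivial equation node(b,zero,b) ≐ node(b,zero,b).
Decompose pair/2: pair(unit,zero) ≐ pair(unit,zero),  node(pair(b,a),unit,unit) ≐ node(Y1,unit,unit).
Delete trivial equation pair(unit,zero) ≐ pair(unit,zero).
Decompose node/3: pair(b,a) ≐ Y1,  unit ≐ unit,  unit ≐ unit.
Bind Y1 := pair(b,a); substituting into the one remaining equation that mentions Y1 gives: succ(succ(succ(r(node(pair(succ(pair(b,a)),pair(pair(b,a),empty)),unit,pair(b,a)),pair(b,unit))))) ≐ succ(succ(succ(V))). Substituting into the earlier binding gives Z := pair(succ(pair(b,a)),pair(pair(b,a),empty)).
Delete trivial equation unit ≐ unit.
Delete trivial equation unit ≐ unit.
Decompose succ/1: succ(succ(r(node(pair(succ(pair(b,a)),pair(pair(b,a),empty)),unit,pair(b,a)),pair(b,unit)))) ≐ succ(succ(V)).
Decompose succ/1: succ(r(node(pair(succ(pair(b,a)),pair(pair(b,a),empty)),unit,pair(b,a)),pair(b,unit))) ≐ succ(V).
Decompose succ/1: r(node(pair(succ(pair(b,a)),pair(pair(b,a),empty)),unit,pair(b,a)),pair(b,unit)) ≐ V.
Bind V := r(node(pair(succ(pair(b,a)),pair(pair(b,a),empty)),unit,pair(b,a)),pair(b,unit)); substituting into the remaining equation gives: pair(zero,succ(L)) ≐ pair(zero,succ(r(node(pair(succ(pair(b,a)),pair(pair(b,a),empty)),unit,pair(b,a)),pair(b,unit)))).
Decompose pair/2: zero ≐ zero,  succ(L) ≐ succ(r(node(pair(succ(pair(b,a)),pair(pair(b,a),empty)),unit,pair(b,a)),pair(b,unit))).
Delete trivial equation zero ≐ zero.
Decompose succ/1: L ≐ r(node(pair(succ(pair(b,a)),pair(pair(b,a),empty)),unit,pair(b,a)),pair(b,unit)).
Bind L := r(node(pair(succ(pair(b,a)),pair(pair(b,a),empty)),unit,pair(b,a)),pair(b,unit)).
No equations remain and no clash or occurs-check failure arose, so a unifier exists.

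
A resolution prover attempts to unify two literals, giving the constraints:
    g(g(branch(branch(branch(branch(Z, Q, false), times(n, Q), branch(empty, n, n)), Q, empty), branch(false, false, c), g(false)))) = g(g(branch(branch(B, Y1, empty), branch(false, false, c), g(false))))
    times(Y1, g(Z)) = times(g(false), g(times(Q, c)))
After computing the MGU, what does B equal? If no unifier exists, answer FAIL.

branch(branch(times(g(false), c), g(false), false), times(n, g(false)), branch(empty, n, n))

Decompose g/1: g(branch(branch(branch(branch(Z, Q, false), times(n, Q), branch(empty, n, n)), Q, empty), branch(false, false, c), g(false))) = g(branch(branch(B, Y1, empty), branch(false, false, c), g(false))).
Decompose g/1: branch(branch(branch(branch(Z, Q, false), times(n, Q), branch(empty, n, n)), Q, empty), branch(false, false, c), g(false)) = branch(branch(B, Y1, empty), branch(false, false, c), g(false)).
Decompose branch/3: branch(branch(branch(Z, Q, false), times(n, Q), branch(empty, n, n)), Q, empty) = branch(B, Y1, empty),  branch(false, false, c) = branch(false, false, c),  g(false) = g(false).
Decompose branch/3: branch(branch(Z, Q, false), times(n, Q), branch(empty, n, n)) = B,  Q = Y1,  empty = empty.
Bind B := branch(branch(Z, Q, false), times(n, Q), branch(empty, n, n)); no other remaining equation mentions B.
Bind Q := Y1; substituting into the one remaining equation that mentions Q gives: times(Y1, g(Z)) = times(g(false), g(times(Y1, c))). Substituting into the earlier binding gives B := branch(branch(Z, Y1, false), times(n, Y1), branch(empty, n, n)).
Delete trivial equation empty = empty.
Delete trivial equation branch(false, false, c) = branch(false, false, c).
Delete trivial equation g(false) = g(false).
Decompose times/2: Y1 = g(false),  g(Z) = g(times(Y1, c)).
Bind Y1 := g(false); substituting into the remaining equation gives: g(Z) = g(times(g(false), c)). Substituting into the earlier bindings gives B := branch(branch(Z, g(false), false), times(n, g(false)), branch(empty, n, n)), Q := g(false).
Decompose g/1: Z = times(g(false), c).
Bind Z := times(g(false), c). Substituting into the earlier binding gives B := branch(branch(times(g(false), c), g(false), false), times(n, g(false)), branch(empty, n, n)).
MGU = { B ↦ branch(branch(times(g(false), c), g(false), false), times(n, g(false)), branch(empty, n, n)), Q ↦ g(false), Y1 ↦ g(false), Z ↦ times(g(false), c) }, so B ↦ branch(branch(times(g(false), c), g(false), false), times(n, g(false)), branch(empty, n, n)).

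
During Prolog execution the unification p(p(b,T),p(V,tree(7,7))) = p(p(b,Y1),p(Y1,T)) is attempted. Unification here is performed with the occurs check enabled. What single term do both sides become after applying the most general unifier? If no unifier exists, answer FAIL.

p(p(b,tree(7,7)),p(tree(7,7),tree(7,7)))

Decompose p/2: p(b,T) = p(b,Y1),  p(V,tree(7,7)) = p(Y1,T).
Decompose p/2: b = b,  T = Y1.
Delete trivial equation b = b.
Bind T := Y1; substituting into the remaining equation gives: p(V,tree(7,7)) = p(Y1,Y1).
Decompose p/2: V = Y1,  tree(7,7) = Y1.
Bind V := Y1; no other remaining equation mentions V.
Bind Y1 := tree(7,7). Substituting into the earlier bindings gives T := tree(7,7), V := tree(7,7).
Applying the MGU to either side gives p(p(b,tree(7,7)),p(tree(7,7),tree(7,7))).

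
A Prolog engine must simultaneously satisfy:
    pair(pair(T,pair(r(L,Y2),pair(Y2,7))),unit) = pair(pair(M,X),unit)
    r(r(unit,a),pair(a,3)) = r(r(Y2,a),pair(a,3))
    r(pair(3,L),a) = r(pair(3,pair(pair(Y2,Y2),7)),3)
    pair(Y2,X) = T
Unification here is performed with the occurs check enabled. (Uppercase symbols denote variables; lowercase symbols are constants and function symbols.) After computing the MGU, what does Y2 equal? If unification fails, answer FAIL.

Decompose pair/2: pair(T,pair(r(L,Y2),pair(Y2,7))) = pair(M,X),  unit = unit.
Decompose pair/2: T = M,  pair(r(L,Y2),pair(Y2,7)) = X.
Bind T := M; substituting into the one remaining equation that mentions T gives: pair(Y2,X) = M.
Bind X := pair(r(L,Y2),pair(Y2,7)); substituting into the one remaining equation that mentions X gives: pair(Y2,pair(r(L,Y2),pair(Y2,7))) = M.
Delete trivial equation unit = unit.
Decompose r/2: r(unit,a) = r(Y2,a),  pair(a,3) = pair(a,3).
Decompose r/2: unit = Y2,  a = a.
Bind Y2 := unit; substituting into the 2 remaining equations that mention Y2 gives: r(pair(3,L),a) = r(pair(3,pair(pair(unit,unit),7)),3),  pair(unit,pair(r(L,unit),pair(unit,7))) = M. Substituting into the earlier binding gives X := pair(r(L,unit),pair(unit,7)).
Delete trivial equation a = a.
Delete trivial equation pair(a,3) = pair(a,3).
Decompose r/2: pair(3,L) = pair(3,pair(pair(unit,unit),7)),  a = 3.
Decompose pair/2: 3 = 3,  L = pair(pair(unit,unit),7).
Delete trivial equation 3 = 3.
Bind L := pair(pair(unit,unit),7); substituting into the one remaining equation that mentions L gives: pair(unit,pair(r(pair(pair(unit,unit),7),unit),pair(unit,7))) = M. Substituting into the earlier binding gives X := pair(r(pair(pair(unit,unit),7),unit),pair(unit,7)).
Clash: constants a and 3 differ; no unifier exists.

FAIL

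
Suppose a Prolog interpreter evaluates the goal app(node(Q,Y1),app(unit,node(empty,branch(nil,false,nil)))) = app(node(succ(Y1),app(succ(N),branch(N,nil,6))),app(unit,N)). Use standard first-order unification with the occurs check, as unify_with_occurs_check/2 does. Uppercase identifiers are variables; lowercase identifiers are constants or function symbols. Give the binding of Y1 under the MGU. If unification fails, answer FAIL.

app(succ(node(empty,branch(nil,false,nil))),branch(node(empty,branch(nil,false,nil)),nil,6))

Decompose app/2: node(Q,Y1) = node(succ(Y1),app(succ(N),branch(N,nil,6))),  app(unit,node(empty,branch(nil,false,nil))) = app(unit,N).
Decompose node/2: Q = succ(Y1),  Y1 = app(succ(N),branch(N,nil,6)).
Bind Q := succ(Y1); no other remaining equation mentions Q.
Bind Y1 := app(succ(N),branch(N,nil,6)); no other remaining equation mentions Y1. Substituting into the earlier binding gives Q := succ(app(succ(N),branch(N,nil,6))).
Decompose app/2: unit = unit,  node(empty,branch(nil,false,nil)) = N.
Delete trivial equation unit = unit.
Bind N := node(empty,branch(nil,false,nil)). Substituting into the earlier bindings gives Q := succ(app(succ(node(empty,branch(nil,false,nil))),branch(node(empty,branch(nil,false,nil)),nil,6))), Y1 := app(succ(node(empty,branch(nil,false,nil))),branch(node(empty,branch(nil,false,nil)),nil,6)).
MGU = { Q = succ(app(succ(node(empty,branch(nil,false,nil))),branch(node(empty,branch(nil,false,nil)),nil,6))), Y1 = app(succ(node(empty,branch(nil,false,nil))),branch(node(empty,branch(nil,false,nil)),nil,6)), N = node(empty,branch(nil,false,nil)) }, so Y1 = app(succ(node(empty,branch(nil,false,nil))),branch(node(empty,branch(nil,false,nil)),nil,6)).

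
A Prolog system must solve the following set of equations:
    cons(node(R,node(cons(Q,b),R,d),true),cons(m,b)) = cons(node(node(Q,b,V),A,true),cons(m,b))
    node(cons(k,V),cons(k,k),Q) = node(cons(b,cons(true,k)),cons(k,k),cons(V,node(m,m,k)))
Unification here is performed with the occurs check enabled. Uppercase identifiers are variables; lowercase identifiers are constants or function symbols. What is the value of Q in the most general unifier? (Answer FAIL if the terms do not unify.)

FAIL

Decompose cons/2: node(R,node(cons(Q,b),R,d),true) = node(node(Q,b,V),A,true),  cons(m,b) = cons(m,b).
Decompose node/3: R = node(Q,b,V),  node(cons(Q,b),R,d) = A,  true = true.
Bind R := node(Q,b,V); substituting into the one remaining equation that mentions R gives: node(cons(Q,b),node(Q,b,V),d) = A.
Bind A := node(cons(Q,b),node(Q,b,V),d); no other remaining equation mentions A.
Delete trivial equation true = true.
Delete trivial equation cons(m,b) = cons(m,b).
Decompose node/3: cons(k,V) = cons(b,cons(true,k)),  cons(k,k) = cons(k,k),  Q = cons(V,node(m,m,k)).
Decompose cons/2: k = b,  V = cons(true,k).
Clash: constants k and b differ; no unifier exists.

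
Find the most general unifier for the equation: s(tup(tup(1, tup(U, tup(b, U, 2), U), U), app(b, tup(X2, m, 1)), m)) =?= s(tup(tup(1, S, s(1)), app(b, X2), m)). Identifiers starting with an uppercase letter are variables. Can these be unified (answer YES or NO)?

Decompose s/1: tup(tup(1, tup(U, tup(b, U, 2), U), U), app(b, tup(X2, m, 1)), m) =?= tup(tup(1, S, s(1)), app(b, X2), m).
Decompose tup/3: tup(1, tup(U, tup(b, U, 2), U), U) =?= tup(1, S, s(1)),  app(b, tup(X2, m, 1)) =?= app(b, X2),  m =?= m.
Decompose tup/3: 1 =?= 1,  tup(U, tup(b, U, 2), U) =?= S,  U =?= s(1).
Delete trivial equation 1 =?= 1.
Bind S := tup(U, tup(b, U, 2), U); no other remaining equation mentions S.
Bind U := s(1); no other remaining equation mentions U. Substituting into the earlier binding gives S := tup(s(1), tup(b, s(1), 2), s(1)).
Decompose app/2: b =?= b,  tup(X2, m, 1) =?= X2.
Delete trivial equation b =?= b.
Occurs check fails: X2 occurs in tup(X2, m, 1); the equation X2 =?= tup(X2, m, 1) has no finite solution.

NO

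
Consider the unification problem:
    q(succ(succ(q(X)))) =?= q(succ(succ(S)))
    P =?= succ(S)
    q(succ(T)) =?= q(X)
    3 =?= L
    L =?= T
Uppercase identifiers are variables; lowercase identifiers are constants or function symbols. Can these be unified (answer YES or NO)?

YES

Decompose q/1: succ(succ(q(X))) =?= succ(succ(S)).
Decompose succ/1: succ(q(X)) =?= succ(S).
Decompose succ/1: q(X) =?= S.
Bind S := q(X); substituting into the one remaining equation that mentions S gives: P =?= succ(q(X)).
Bind P := succ(q(X)); no other remaining equation mentions P.
Decompose q/1: succ(T) =?= X.
Bind X := succ(T); no other remaining equation mentions X. Substituting into the earlier bindings gives S := q(succ(T)), P := succ(q(succ(T))).
Bind L := 3; substituting into the remaining equation gives: 3 =?= T.
Bind T := 3. Substituting into the earlier bindings gives S := q(succ(3)), P := succ(q(succ(3))), X := succ(3).
No equations remain and no clash or occurs-check failure arose, so a unifier exists.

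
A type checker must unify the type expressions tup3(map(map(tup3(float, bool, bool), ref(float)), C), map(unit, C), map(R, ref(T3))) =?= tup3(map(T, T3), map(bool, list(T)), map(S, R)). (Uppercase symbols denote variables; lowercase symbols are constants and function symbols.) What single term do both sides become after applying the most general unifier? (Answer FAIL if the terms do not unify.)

FAIL

Decompose tup3/3: map(map(tup3(float, bool, bool), ref(float)), C) =?= map(T, T3),  map(unit, C) =?= map(bool, list(T)),  map(R, ref(T3)) =?= map(S, R).
Decompose map/2: map(tup3(float, bool, bool), ref(float)) =?= T,  C =?= T3.
Bind T := map(tup3(float, bool, bool), ref(float)); substituting into the one remaining equation that mentions T gives: map(unit, C) =?= map(bool, list(map(tup3(float, bool, bool), ref(float)))).
Bind C := T3; substituting into the one remaining equation that mentions C gives: map(unit, T3) =?= map(bool, list(map(tup3(float, bool, bool), ref(float)))).
Decompose map/2: unit =?= bool,  T3 =?= list(map(tup3(float, bool, bool), ref(float))).
Clash: constants unit and bool differ; no unifier exists.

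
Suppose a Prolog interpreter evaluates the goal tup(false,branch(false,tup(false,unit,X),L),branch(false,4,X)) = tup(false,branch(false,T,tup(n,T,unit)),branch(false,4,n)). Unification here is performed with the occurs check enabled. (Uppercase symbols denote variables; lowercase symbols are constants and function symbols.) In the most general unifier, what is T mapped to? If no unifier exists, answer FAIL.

Decompose tup/3: false = false,  branch(false,tup(false,unit,X),L) = branch(false,T,tup(n,T,unit)),  branch(false,4,X) = branch(false,4,n).
Delete trivial equation false = false.
Decompose branch/3: false = false,  tup(false,unit,X) = T,  L = tup(n,T,unit).
Delete trivial equation false = false.
Bind T := tup(false,unit,X); substituting into the one remaining equation that mentions T gives: L = tup(n,tup(false,unit,X),unit).
Bind L := tup(n,tup(false,unit,X),unit); no other remaining equation mentions L.
Decompose branch/3: false = false,  4 = 4,  X = n.
Delete trivial equation false = false.
Delete trivial equation 4 = 4.
Bind X := n. Substituting into the earlier bindings gives T := tup(false,unit,n), L := tup(n,tup(false,unit,n),unit).
MGU = { T -> tup(false,unit,n), L -> tup(n,tup(false,unit,n),unit), X -> n }, so T -> tup(false,unit,n).

tup(false,unit,n)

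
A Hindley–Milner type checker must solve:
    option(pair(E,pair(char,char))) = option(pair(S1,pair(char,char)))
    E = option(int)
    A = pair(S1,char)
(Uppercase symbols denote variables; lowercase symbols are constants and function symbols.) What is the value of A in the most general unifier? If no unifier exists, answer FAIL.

Decompose option/1: pair(E,pair(char,char)) = pair(S1,pair(char,char)).
Decompose pair/2: E = S1,  pair(char,char) = pair(char,char).
Bind E := S1; substituting into the one remaining equation that mentions E gives: S1 = option(int).
Delete trivial equation pair(char,char) = pair(char,char).
Bind S1 := option(int); substituting into the remaining equation gives: A = pair(option(int),char). Substituting into the earlier binding gives E := option(int).
Bind A := pair(option(int),char).
MGU = { E -> option(int), S1 -> option(int), A -> pair(option(int),char) }, so A -> pair(option(int),char).

pair(option(int),char)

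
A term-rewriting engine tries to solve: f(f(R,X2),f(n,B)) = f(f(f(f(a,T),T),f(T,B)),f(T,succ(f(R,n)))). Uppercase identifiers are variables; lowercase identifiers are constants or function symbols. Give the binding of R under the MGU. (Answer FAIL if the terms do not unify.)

Decompose f/2: f(R,X2) = f(f(f(a,T),T),f(T,B)),  f(n,B) = f(T,succ(f(R,n))).
Decompose f/2: R = f(f(a,T),T),  X2 = f(T,B).
Bind R := f(f(a,T),T); substituting into the one remaining equation that mentions R gives: f(n,B) = f(T,succ(f(f(f(a,T),T),n))).
Bind X2 := f(T,B); no other remaining equation mentions X2.
Decompose f/2: n = T,  B = succ(f(f(f(a,T),T),n)).
Bind T := n; substituting into the remaining equation gives: B = succ(f(f(f(a,n),n),n)). Substituting into the earlier bindings gives R := f(f(a,n),n), X2 := f(n,B).
Bind B := succ(f(f(f(a,n),n),n)). Substituting into the earlier binding gives X2 := f(n,succ(f(f(f(a,n),n),n))).
MGU = { R := f(f(a,n),n), X2 := f(n,succ(f(f(f(a,n),n),n))), T := n, B := succ(f(f(f(a,n),n),n)) }, so R := f(f(a,n),n).

f(f(a,n),n)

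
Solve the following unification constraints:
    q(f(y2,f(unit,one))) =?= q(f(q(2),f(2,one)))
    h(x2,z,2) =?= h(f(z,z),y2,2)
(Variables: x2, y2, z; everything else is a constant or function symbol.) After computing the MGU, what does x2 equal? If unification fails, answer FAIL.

Decompose q/1: f(y2,f(unit,one)) =?= f(q(2),f(2,one)).
Decompose f/2: y2 =?= q(2),  f(unit,one) =?= f(2,one).
Bind y2 := q(2); substituting into the one remaining equation that mentions y2 gives: h(x2,z,2) =?= h(f(z,z),q(2),2).
Decompose f/2: unit =?= 2,  one =?= one.
Clash: constants unit and 2 differ; no unifier exists.

FAIL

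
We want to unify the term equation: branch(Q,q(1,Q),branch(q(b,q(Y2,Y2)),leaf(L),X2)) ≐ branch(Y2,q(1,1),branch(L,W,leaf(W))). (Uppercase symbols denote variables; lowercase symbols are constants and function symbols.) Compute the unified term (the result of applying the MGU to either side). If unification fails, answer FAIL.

Decompose branch/3: Q ≐ Y2,  q(1,Q) ≐ q(1,1),  branch(q(b,q(Y2,Y2)),leaf(L),X2) ≐ branch(L,W,leaf(W)).
Bind Q := Y2; substituting into the one remaining equation that mentions Q gives: q(1,Y2) ≐ q(1,1).
Decompose q/2: 1 ≐ 1,  Y2 ≐ 1.
Delete trivial equation 1 ≐ 1.
Bind Y2 := 1; substituting into the remaining equation gives: branch(q(b,q(1,1)),leaf(L),X2) ≐ branch(L,W,leaf(W)). Substituting into the earlier binding gives Q := 1.
Decompose branch/3: q(b,q(1,1)) ≐ L,  leaf(L) ≐ W,  X2 ≐ leaf(W).
Bind L := q(b,q(1,1)); substituting into the one remaining equation that mentions L gives: leaf(q(b,q(1,1))) ≐ W.
Bind W := leaf(q(b,q(1,1))); substituting into the remaining equation gives: X2 ≐ leaf(leaf(q(b,q(1,1)))).
Bind X2 := leaf(leaf(q(b,q(1,1)))).
Applying the MGU to either side gives branch(1,q(1,1),branch(q(b,q(1,1)),leaf(q(b,q(1,1))),leaf(leaf(q(b,q(1,1)))))).

branch(1,q(1,1),branch(q(b,q(1,1)),leaf(q(b,q(1,1))),leaf(leaf(q(b,q(1,1))))))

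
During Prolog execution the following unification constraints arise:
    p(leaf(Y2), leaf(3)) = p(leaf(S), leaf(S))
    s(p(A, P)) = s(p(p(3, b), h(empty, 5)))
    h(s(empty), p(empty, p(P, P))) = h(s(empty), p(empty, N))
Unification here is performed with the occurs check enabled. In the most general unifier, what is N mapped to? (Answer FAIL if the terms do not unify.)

p(h(empty, 5), h(empty, 5))

Decompose p/2: leaf(Y2) = leaf(S),  leaf(3) = leaf(S).
Decompose leaf/1: Y2 = S.
Bind Y2 := S; no other remaining equation mentions Y2.
Decompose leaf/1: 3 = S.
Bind S := 3; no other remaining equation mentions S. Substituting into the earlier binding gives Y2 := 3.
Decompose s/1: p(A, P) = p(p(3, b), h(empty, 5)).
Decompose p/2: A = p(3, b),  P = h(empty, 5).
Bind A := p(3, b); no other remaining equation mentions A.
Bind P := h(empty, 5); substituting into the remaining equation gives: h(s(empty), p(empty, p(h(empty, 5), h(empty, 5)))) = h(s(empty), p(empty, N)).
Decompose h/2: s(empty) = s(empty),  p(empty, p(h(empty, 5), h(empty, 5))) = p(empty, N).
Delete trivial equation s(empty) = s(empty).
Decompose p/2: empty = empty,  p(h(empty, 5), h(empty, 5)) = N.
Delete trivial equation empty = empty.
Bind N := p(h(empty, 5), h(empty, 5)).
MGU = { Y2 -> 3, S -> 3, A -> p(3, b), P -> h(empty, 5), N -> p(h(empty, 5), h(empty, 5)) }, so N -> p(h(empty, 5), h(empty, 5)).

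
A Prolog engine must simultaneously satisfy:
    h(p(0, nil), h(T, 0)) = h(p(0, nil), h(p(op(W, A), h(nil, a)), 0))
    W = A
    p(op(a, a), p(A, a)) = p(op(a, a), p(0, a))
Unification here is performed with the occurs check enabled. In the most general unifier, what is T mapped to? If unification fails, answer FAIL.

Decompose h/2: p(0, nil) = p(0, nil),  h(T, 0) = h(p(op(W, A), h(nil, a)), 0).
Delete trivial equation p(0, nil) = p(0, nil).
Decompose h/2: T = p(op(W, A), h(nil, a)),  0 = 0.
Bind T := p(op(W, A), h(nil, a)); no other remaining equation mentions T.
Delete trivial equation 0 = 0.
Bind W := A; no other remaining equation mentions W. Substituting into the earlier binding gives T := p(op(A, A), h(nil, a)).
Decompose p/2: op(a, a) = op(a, a),  p(A, a) = p(0, a).
Delete trivial equation op(a, a) = op(a, a).
Decompose p/2: A = 0,  a = a.
Bind A := 0; no other remaining equation mentions A. Substituting into the earlier bindings gives T := p(op(0, 0), h(nil, a)), W := 0.
Delete trivial equation a = a.
MGU = { T ↦ p(op(0, 0), h(nil, a)), W ↦ 0, A ↦ 0 }, so T ↦ p(op(0, 0), h(nil, a)).

p(op(0, 0), h(nil, a))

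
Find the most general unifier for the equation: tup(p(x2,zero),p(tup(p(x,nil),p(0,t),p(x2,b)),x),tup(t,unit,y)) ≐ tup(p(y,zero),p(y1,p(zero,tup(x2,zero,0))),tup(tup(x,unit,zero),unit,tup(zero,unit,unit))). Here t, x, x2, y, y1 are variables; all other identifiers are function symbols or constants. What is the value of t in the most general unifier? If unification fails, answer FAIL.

Decompose tup/3: p(x2,zero) ≐ p(y,zero),  p(tup(p(x,nil),p(0,t),p(x2,b)),x) ≐ p(y1,p(zero,tup(x2,zero,0))),  tup(t,unit,y) ≐ tup(tup(x,unit,zero),unit,tup(zero,unit,unit)).
Decompose p/2: x2 ≐ y,  zero ≐ zero.
Bind x2 := y; substituting into the one remaining equation that mentions x2 gives: p(tup(p(x,nil),p(0,t),p(y,b)),x) ≐ p(y1,p(zero,tup(y,zero,0))).
Delete trivial equation zero ≐ zero.
Decompose p/2: tup(p(x,nil),p(0,t),p(y,b)) ≐ y1,  x ≐ p(zero,tup(y,zero,0)).
Bind y1 := tup(p(x,nil),p(0,t),p(y,b)); no other remaining equation mentions y1.
Bind x := p(zero,tup(y,zero,0)); substituting into the remaining equation gives: tup(t,unit,y) ≐ tup(tup(p(zero,tup(y,zero,0)),unit,zero),unit,tup(zero,unit,unit)). Substituting into the earlier binding gives y1 := tup(p(p(zero,tup(y,zero,0)),nil),p(0,t),p(y,b)).
Decompose tup/3: t ≐ tup(p(zero,tup(y,zero,0)),unit,zero),  unit ≐ unit,  y ≐ tup(zero,unit,unit).
Bind t := tup(p(zero,tup(y,zero,0)),unit,zero); no other remaining equation mentions t. Substituting into the earlier binding gives y1 := tup(p(p(zero,tup(y,zero,0)),nil),p(0,tup(p(zero,tup(y,zero,0)),unit,zero)),p(y,b)).
Delete trivial equation unit ≐ unit.
Bind y := tup(zero,unit,unit). Substituting into the earlier bindings gives x2 := tup(zero,unit,unit), y1 := tup(p(p(zero,tup(tup(zero,unit,unit),zero,0)),nil),p(0,tup(p(zero,tup(tup(zero,unit,unit),zero,0)),unit,zero)),p(tup(zero,unit,unit),b)), x := p(zero,tup(tup(zero,unit,unit),zero,0)), t := tup(p(zero,tup(tup(zero,unit,unit),zero,0)),unit,zero).
MGU = { x2 -> tup(zero,unit,unit), y1 -> tup(p(p(zero,tup(tup(zero,unit,unit),zero,0)),nil),p(0,tup(p(zero,tup(tup(zero,unit,unit),zero,0)),unit,zero)),p(tup(zero,unit,unit),b)), x -> p(zero,tup(tup(zero,unit,unit),zero,0)), t -> tup(p(zero,tup(tup(zero,unit,unit),zero,0)),unit,zero), y -> tup(zero,unit,unit) }, so t -> tup(p(zero,tup(tup(zero,unit,unit),zero,0)),unit,zero).

tup(p(zero,tup(tup(zero,unit,unit),zero,0)),unit,zero)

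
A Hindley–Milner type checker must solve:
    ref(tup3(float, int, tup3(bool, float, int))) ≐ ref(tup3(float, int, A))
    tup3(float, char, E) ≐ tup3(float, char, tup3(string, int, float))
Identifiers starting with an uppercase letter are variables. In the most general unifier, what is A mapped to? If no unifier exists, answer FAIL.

Decompose ref/1: tup3(float, int, tup3(bool, float, int)) ≐ tup3(float, int, A).
Decompose tup3/3: float ≐ float,  int ≐ int,  tup3(bool, float, int) ≐ A.
Delete trivial equation float ≐ float.
Delete trivial equation int ≐ int.
Bind A := tup3(bool, float, int); no other remaining equation mentions A.
Decompose tup3/3: float ≐ float,  char ≐ char,  E ≐ tup3(string, int, float).
Delete trivial equation float ≐ float.
Delete trivial equation char ≐ char.
Bind E := tup3(string, int, float).
MGU = { A := tup3(bool, float, int), E := tup3(string, int, float) }, so A := tup3(bool, float, int).

tup3(bool, float, int)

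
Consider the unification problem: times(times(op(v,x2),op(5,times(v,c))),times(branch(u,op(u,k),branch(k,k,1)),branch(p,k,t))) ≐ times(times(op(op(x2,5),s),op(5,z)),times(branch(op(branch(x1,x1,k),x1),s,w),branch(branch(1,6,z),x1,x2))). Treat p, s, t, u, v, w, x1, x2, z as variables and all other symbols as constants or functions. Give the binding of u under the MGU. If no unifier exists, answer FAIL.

op(branch(k,k,k),k)

Decompose times/2: times(op(v,x2),op(5,times(v,c))) ≐ times(op(op(x2,5),s),op(5,z)),  times(branch(u,op(u,k),branch(k,k,1)),branch(p,k,t)) ≐ times(branch(op(branch(x1,x1,k),x1),s,w),branch(branch(1,6,z),x1,x2)).
Decompose times/2: op(v,x2) ≐ op(op(x2,5),s),  op(5,times(v,c)) ≐ op(5,z).
Decompose op/2: v ≐ op(x2,5),  x2 ≐ s.
Bind v := op(x2,5); substituting into the one remaining equation that mentions v gives: op(5,times(op(x2,5),c)) ≐ op(5,z).
Bind x2 := s; substituting into the remaining equations gives: op(5,times(op(s,5),c)) ≐ op(5,z),  times(branch(u,op(u,k),branch(k,k,1)),branch(p,k,t)) ≐ times(branch(op(branch(x1,x1,k),x1),s,w),branch(branch(1,6,z),x1,s)). Substituting into the earlier binding gives v := op(s,5).
Decompose op/2: 5 ≐ 5,  times(op(s,5),c) ≐ z.
Delete trivial equation 5 ≐ 5.
Bind z := times(op(s,5),c); substituting into the remaining equation gives: times(branch(u,op(u,k),branch(k,k,1)),branch(p,k,t)) ≐ times(branch(op(branch(x1,x1,k),x1),s,w),branch(branch(1,6,times(op(s,5),c)),x1,s)).
Decompose times/2: branch(u,op(u,k),branch(k,k,1)) ≐ branch(op(branch(x1,x1,k),x1),s,w),  branch(p,k,t) ≐ branch(branch(1,6,times(op(s,5),c)),x1,s).
Decompose branch/3: u ≐ op(branch(x1,x1,k),x1),  op(u,k) ≐ s,  branch(k,k,1) ≐ w.
Bind u := op(branch(x1,x1,k),x1); substituting into the one remaining equation that mentions u gives: op(op(branch(x1,x1,k),x1),k) ≐ s.
Bind s := op(op(branch(x1,x1,k),x1),k); substituting into the one remaining equation that mentions s gives: branch(p,k,t) ≐ branch(branch(1,6,times(op(op(op(branch(x1,x1,k),x1),k),5),c)),x1,op(op(branch(x1,x1,k),x1),k)). Substituting into the earlier bindings gives v := op(op(op(branch(x1,x1,k),x1),k),5), x2 := op(op(branch(x1,x1,k),x1),k), z := times(op(op(op(branch(x1,x1,k),x1),k),5),c).
Bind w := branch(k,k,1); no other remaining equation mentions w.
Decompose branch/3: p ≐ branch(1,6,times(op(op(op(branch(x1,x1,k),x1),k),5),c)),  k ≐ x1,  t ≐ op(op(branch(x1,x1,k),x1),k).
Bind p := branch(1,6,times(op(op(op(branch(x1,x1,k),x1),k),5),c)); no other remaining equation mentions p.
Bind x1 := k; substituting into the remaining equation gives: t ≐ op(op(branch(k,k,k),k),k). Substituting into the earlier bindings gives v := op(op(op(branch(k,k,k),k),k),5), x2 := op(op(branch(k,k,k),k),k), z := times(op(op(op(branch(k,k,k),k),k),5),c), u := op(branch(k,k,k),k), s := op(op(branch(k,k,k),k),k), p := branch(1,6,times(op(op(op(branch(k,k,k),k),k),5),c)).
Bind t := op(op(branch(k,k,k),k),k).
MGU = { v -> op(op(op(branch(k,k,k),k),k),5), x2 -> op(op(branch(k,k,k),k),k), z -> times(op(op(op(branch(k,k,k),k),k),5),c), u -> op(branch(k,k,k),k), s -> op(op(branch(k,k,k),k),k), w -> branch(k,k,1), p -> branch(1,6,times(op(op(op(branch(k,k,k),k),k),5),c)), x1 -> k, t -> op(op(branch(k,k,k),k),k) }, so u -> op(branch(k,k,k),k).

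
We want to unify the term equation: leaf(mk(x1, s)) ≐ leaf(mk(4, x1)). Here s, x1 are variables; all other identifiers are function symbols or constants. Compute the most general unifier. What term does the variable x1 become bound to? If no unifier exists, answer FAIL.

4

Decompose leaf/1: mk(x1, s) ≐ mk(4, x1).
Decompose mk/2: x1 ≐ 4,  s ≐ x1.
Bind x1 := 4; substituting into the remaining equation gives: s ≐ 4.
Bind s := 4.
MGU = { x1 := 4, s := 4 }, so x1 := 4.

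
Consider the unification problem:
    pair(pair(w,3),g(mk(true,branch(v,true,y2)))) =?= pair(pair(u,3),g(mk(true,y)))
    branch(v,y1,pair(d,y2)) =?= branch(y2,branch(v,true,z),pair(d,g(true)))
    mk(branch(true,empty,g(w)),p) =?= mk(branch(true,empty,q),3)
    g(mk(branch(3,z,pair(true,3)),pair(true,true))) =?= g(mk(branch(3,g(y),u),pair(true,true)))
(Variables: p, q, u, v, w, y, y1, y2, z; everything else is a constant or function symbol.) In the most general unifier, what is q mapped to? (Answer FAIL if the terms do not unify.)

g(pair(true,3))

Decompose pair/2: pair(w,3) =?= pair(u,3),  g(mk(true,branch(v,true,y2))) =?= g(mk(true,y)).
Decompose pair/2: w =?= u,  3 =?= 3.
Bind w := u; substituting into the one remaining equation that mentions w gives: mk(branch(true,empty,g(u)),p) =?= mk(branch(true,empty,q),3).
Delete trivial equation 3 =?= 3.
Decompose g/1: mk(true,branch(v,true,y2)) =?= mk(true,y).
Decompose mk/2: true =?= true,  branch(v,true,y2) =?= y.
Delete trivial equation true =?= true.
Bind y := branch(v,true,y2); substituting into the one remaining equation that mentions y gives: g(mk(branch(3,z,pair(true,3)),pair(true,true))) =?= g(mk(branch(3,g(branch(v,true,y2)),u),pair(true,true))).
Decompose branch/3: v =?= y2,  y1 =?= branch(v,true,z),  pair(d,y2) =?= pair(d,g(true)).
Bind v := y2; substituting into the 2 remaining equations that mention v gives: y1 =?= branch(y2,true,z),  g(mk(branch(3,z,pair(true,3)),pair(true,true))) =?= g(mk(branch(3,g(branch(y2,true,y2)),u),pair(true,true))). Substituting into the earlier binding gives y := branch(y2,true,y2).
Bind y1 := branch(y2,true,z); no other remaining equation mentions y1.
Decompose pair/2: d =?= d,  y2 =?= g(true).
Delete trivial equation d =?= d.
Bind y2 := g(true); substituting into the one remaining equation that mentions y2 gives: g(mk(branch(3,z,pair(true,3)),pair(true,true))) =?= g(mk(branch(3,g(branch(g(true),true,g(true))),u),pair(true,true))). Substituting into the earlier bindings gives y := branch(g(true),true,g(true)), v := g(true), y1 := branch(g(true),true,z).
Decompose mk/2: branch(true,empty,g(u)) =?= branch(true,empty,q),  p =?= 3.
Decompose branch/3: true =?= true,  empty =?= empty,  g(u) =?= q.
Delete trivial equation true =?= true.
Delete trivial equation empty =?= empty.
Bind q := g(u); no other remaining equation mentions q.
Bind p := 3; no other remaining equation mentions p.
Decompose g/1: mk(branch(3,z,pair(true,3)),pair(true,true)) =?= mk(branch(3,g(branch(g(true),true,g(true))),u),pair(true,true)).
Decompose mk/2: branch(3,z,pair(true,3)) =?= branch(3,g(branch(g(true),true,g(true))),u),  pair(true,true) =?= pair(true,true).
Decompose branch/3: 3 =?= 3,  z =?= g(branch(g(true),true,g(true))),  pair(true,3) =?= u.
Delete trivial equation 3 =?= 3.
Bind z := g(branch(g(true),true,g(true))); no other remaining equation mentions z. Substituting into the earlier binding gives y1 := branch(g(true),true,g(branch(g(true),true,g(true)))).
Bind u := pair(true,3); no other remaining equation mentions u. Substituting into the earlier bindings gives w := pair(true,3), q := g(pair(true,3)).
Delete trivial equation pair(true,true) =?= pair(true,true).
MGU = { w -> pair(true,3), y -> branch(g(true),true,g(true)), v -> g(true), y1 -> branch(g(true),true,g(branch(g(true),true,g(true)))), y2 -> g(true), q -> g(pair(true,3)), p -> 3, z -> g(branch(g(true),true,g(true))), u -> pair(true,3) }, so q -> g(pair(true,3)).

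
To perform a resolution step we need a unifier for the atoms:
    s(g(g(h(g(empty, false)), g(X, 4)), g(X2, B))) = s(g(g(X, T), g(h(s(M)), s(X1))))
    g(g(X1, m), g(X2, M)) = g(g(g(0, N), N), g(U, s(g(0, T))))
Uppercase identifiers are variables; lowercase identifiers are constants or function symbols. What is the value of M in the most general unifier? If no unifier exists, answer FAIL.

Decompose s/1: g(g(h(g(empty, false)), g(X, 4)), g(X2, B)) = g(g(X, T), g(h(s(M)), s(X1))).
Decompose g/2: g(h(g(empty, false)), g(X, 4)) = g(X, T),  g(X2, B) = g(h(s(M)), s(X1)).
Decompose g/2: h(g(empty, false)) = X,  g(X, 4) = T.
Bind X := h(g(empty, false)); substituting into the one remaining equation that mentions X gives: g(h(g(empty, false)), 4) = T.
Bind T := g(h(g(empty, false)), 4); substituting into the one remaining equation that mentions T gives: g(g(X1, m), g(X2, M)) = g(g(g(0, N), N), g(U, s(g(0, g(h(g(empty, false)), 4))))).
Decompose g/2: X2 = h(s(M)),  B = s(X1).
Bind X2 := h(s(M)); substituting into the one remaining equation that mentions X2 gives: g(g(X1, m), g(h(s(M)), M)) = g(g(g(0, N), N), g(U, s(g(0, g(h(g(empty, false)), 4))))).
Bind B := s(X1); no other remaining equation mentions B.
Decompose g/2: g(X1, m) = g(g(0, N), N),  g(h(s(M)), M) = g(U, s(g(0, g(h(g(empty, false)), 4)))).
Decompose g/2: X1 = g(0, N),  m = N.
Bind X1 := g(0, N); no other remaining equation mentions X1. Substituting into the earlier binding gives B := s(g(0, N)).
Bind N := m; no other remaining equation mentions N. Substituting into the earlier bindings gives B := s(g(0, m)), X1 := g(0, m).
Decompose g/2: h(s(M)) = U,  M = s(g(0, g(h(g(empty, false)), 4))).
Bind U := h(s(M)); no other remaining equation mentions U.
Bind M := s(g(0, g(h(g(empty, false)), 4))). Substituting into the earlier bindings gives X2 := h(s(s(g(0, g(h(g(empty, false)), 4))))), U := h(s(s(g(0, g(h(g(empty, false)), 4))))).
MGU = { X := h(g(empty, false)), T := g(h(g(empty, false)), 4), X2 := h(s(s(g(0, g(h(g(empty, false)), 4))))), B := s(g(0, m)), X1 := g(0, m), N := m, U := h(s(s(g(0, g(h(g(empty, false)), 4))))), M := s(g(0, g(h(g(empty, false)), 4))) }, so M := s(g(0, g(h(g(empty, false)), 4))).

s(g(0, g(h(g(empty, false)), 4)))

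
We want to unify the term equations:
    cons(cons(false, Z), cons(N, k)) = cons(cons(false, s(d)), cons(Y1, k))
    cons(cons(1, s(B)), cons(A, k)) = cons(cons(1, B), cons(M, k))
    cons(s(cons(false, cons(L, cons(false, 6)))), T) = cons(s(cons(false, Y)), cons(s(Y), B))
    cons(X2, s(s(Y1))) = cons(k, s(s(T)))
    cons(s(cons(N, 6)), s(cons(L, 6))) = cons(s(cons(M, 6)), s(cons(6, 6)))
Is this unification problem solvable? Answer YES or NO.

Decompose cons/2: cons(false, Z) = cons(false, s(d)),  cons(N, k) = cons(Y1, k).
Decompose cons/2: false = false,  Z = s(d).
Delete trivial equation false = false.
Bind Z := s(d); no other remaining equation mentions Z.
Decompose cons/2: N = Y1,  k = k.
Bind N := Y1; substituting into the one remaining equation that mentions N gives: cons(s(cons(Y1, 6)), s(cons(L, 6))) = cons(s(cons(M, 6)), s(cons(6, 6))).
Delete trivial equation k = k.
Decompose cons/2: cons(1, s(B)) = cons(1, B),  cons(A, k) = cons(M, k).
Decompose cons/2: 1 = 1,  s(B) = B.
Delete trivial equation 1 = 1.
Occurs check fails: B occurs in s(B); the equation B = s(B) has no finite solution.

NO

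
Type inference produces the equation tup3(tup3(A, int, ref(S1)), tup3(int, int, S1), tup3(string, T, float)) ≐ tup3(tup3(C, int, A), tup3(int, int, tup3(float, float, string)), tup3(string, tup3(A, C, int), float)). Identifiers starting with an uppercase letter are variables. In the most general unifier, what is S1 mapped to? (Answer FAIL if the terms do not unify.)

tup3(float, float, string)

Decompose tup3/3: tup3(A, int, ref(S1)) ≐ tup3(C, int, A),  tup3(int, int, S1) ≐ tup3(int, int, tup3(float, float, string)),  tup3(string, T, float) ≐ tup3(string, tup3(A, C, int), float).
Decompose tup3/3: A ≐ C,  int ≐ int,  ref(S1) ≐ A.
Bind A := C; substituting into the 2 remaining equations that mention A gives: ref(S1) ≐ C,  tup3(string, T, float) ≐ tup3(string, tup3(C, C, int), float).
Delete trivial equation int ≐ int.
Bind C := ref(S1); substituting into the one remaining equation that mentions C gives: tup3(string, T, float) ≐ tup3(string, tup3(ref(S1), ref(S1), int), float). Substituting into the earlier binding gives A := ref(S1).
Decompose tup3/3: int ≐ int,  int ≐ int,  S1 ≐ tup3(float, float, string).
Delete trivial equation int ≐ int.
Delete trivial equation int ≐ int.
Bind S1 := tup3(float, float, string); substituting into the remaining equation gives: tup3(string, T, float) ≐ tup3(string, tup3(ref(tup3(float, float, string)), ref(tup3(float, float, string)), int), float). Substituting into the earlier bindings gives A := ref(tup3(float, float, string)), C := ref(tup3(float, float, string)).
Decompose tup3/3: string ≐ string,  T ≐ tup3(ref(tup3(float, float, string)), ref(tup3(float, float, string)), int),  float ≐ float.
Delete trivial equation string ≐ string.
Bind T := tup3(ref(tup3(float, float, string)), ref(tup3(float, float, string)), int); no other remaining equation mentions T.
Delete trivial equation float ≐ float.
MGU = { A -> ref(tup3(float, float, string)), C -> ref(tup3(float, float, string)), S1 -> tup3(float, float, string), T -> tup3(ref(tup3(float, float, string)), ref(tup3(float, float, string)), int) }, so S1 -> tup3(float, float, string).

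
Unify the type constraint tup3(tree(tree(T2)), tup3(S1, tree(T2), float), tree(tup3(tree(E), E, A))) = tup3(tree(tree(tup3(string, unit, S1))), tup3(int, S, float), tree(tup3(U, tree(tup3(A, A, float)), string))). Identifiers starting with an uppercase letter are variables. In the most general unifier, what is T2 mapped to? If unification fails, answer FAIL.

tup3(string, unit, int)

Decompose tup3/3: tree(tree(T2)) = tree(tree(tup3(string, unit, S1))),  tup3(S1, tree(T2), float) = tup3(int, S, float),  tree(tup3(tree(E), E, A)) = tree(tup3(U, tree(tup3(A, A, float)), string)).
Decompose tree/1: tree(T2) = tree(tup3(string, unit, S1)).
Decompose tree/1: T2 = tup3(string, unit, S1).
Bind T2 := tup3(string, unit, S1); substituting into the one remaining equation that mentions T2 gives: tup3(S1, tree(tup3(string, unit, S1)), float) = tup3(int, S, float).
Decompose tup3/3: S1 = int,  tree(tup3(string, unit, S1)) = S,  float = float.
Bind S1 := int; substituting into the one remaining equation that mentions S1 gives: tree(tup3(string, unit, int)) = S. Substituting into the earlier binding gives T2 := tup3(string, unit, int).
Bind S := tree(tup3(string, unit, int)); no other remaining equation mentions S.
Delete trivial equation float = float.
Decompose tree/1: tup3(tree(E), E, A) = tup3(U, tree(tup3(A, A, float)), string).
Decompose tup3/3: tree(E) = U,  E = tree(tup3(A, A, float)),  A = string.
Bind U := tree(E); no other remaining equation mentions U.
Bind E := tree(tup3(A, A, float)); no other remaining equation mentions E. Substituting into the earlier binding gives U := tree(tree(tup3(A, A, float))).
Bind A := string. Substituting into the earlier bindings gives U := tree(tree(tup3(string, string, float))), E := tree(tup3(string, string, float)).
MGU = { T2 ↦ tup3(string, unit, int), S1 ↦ int, S ↦ tree(tup3(string, unit, int)), U ↦ tree(tree(tup3(string, string, float))), E ↦ tree(tup3(string, string, float)), A ↦ string }, so T2 ↦ tup3(string, unit, int).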